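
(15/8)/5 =3/8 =0.38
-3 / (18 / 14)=-7 / 3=-2.33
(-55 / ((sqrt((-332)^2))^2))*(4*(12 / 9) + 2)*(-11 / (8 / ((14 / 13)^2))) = 326095 / 55883568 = 0.01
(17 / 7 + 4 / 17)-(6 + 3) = -754 / 119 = -6.34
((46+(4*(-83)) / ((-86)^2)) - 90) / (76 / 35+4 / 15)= -8551095 / 473344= -18.07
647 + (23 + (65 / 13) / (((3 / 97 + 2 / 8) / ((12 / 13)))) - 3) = 968419 / 1417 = 683.43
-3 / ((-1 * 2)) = 3 / 2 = 1.50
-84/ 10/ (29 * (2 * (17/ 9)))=-0.08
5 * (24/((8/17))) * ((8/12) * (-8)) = -1360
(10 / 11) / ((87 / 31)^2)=9610 / 83259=0.12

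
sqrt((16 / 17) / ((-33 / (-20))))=8 * sqrt(2805) / 561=0.76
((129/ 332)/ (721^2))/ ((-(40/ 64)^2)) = -2064/ 1078670075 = -0.00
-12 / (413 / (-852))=10224 / 413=24.76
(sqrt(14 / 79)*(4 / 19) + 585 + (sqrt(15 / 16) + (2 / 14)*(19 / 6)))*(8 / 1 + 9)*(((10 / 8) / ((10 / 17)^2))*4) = 4913*sqrt(1106) / 7505 + 4913*sqrt(15) / 80 + 120805757 / 840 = 144076.00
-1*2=-2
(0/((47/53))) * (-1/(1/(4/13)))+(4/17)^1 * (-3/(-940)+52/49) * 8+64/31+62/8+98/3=3239420617/72820860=44.48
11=11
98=98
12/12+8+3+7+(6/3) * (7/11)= 223/11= 20.27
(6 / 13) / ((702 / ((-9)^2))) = 9 / 169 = 0.05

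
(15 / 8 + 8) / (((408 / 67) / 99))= 174669 / 1088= 160.54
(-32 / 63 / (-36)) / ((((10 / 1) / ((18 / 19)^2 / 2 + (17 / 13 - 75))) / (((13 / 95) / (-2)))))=687464 / 97226325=0.01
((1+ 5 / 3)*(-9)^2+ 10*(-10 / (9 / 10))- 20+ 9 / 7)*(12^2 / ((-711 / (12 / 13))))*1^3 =-347456 / 21567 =-16.11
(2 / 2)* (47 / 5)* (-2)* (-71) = 6674 / 5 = 1334.80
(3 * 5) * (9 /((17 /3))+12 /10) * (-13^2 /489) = -40053 /2771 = -14.45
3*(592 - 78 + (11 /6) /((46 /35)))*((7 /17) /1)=995743 /1564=636.66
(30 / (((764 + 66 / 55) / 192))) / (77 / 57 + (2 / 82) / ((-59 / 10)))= 1985515200 / 355230709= 5.59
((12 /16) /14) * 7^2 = 2.62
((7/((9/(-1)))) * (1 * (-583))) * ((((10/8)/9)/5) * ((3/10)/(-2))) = -4081/2160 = -1.89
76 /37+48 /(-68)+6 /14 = 7823 /4403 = 1.78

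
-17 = -17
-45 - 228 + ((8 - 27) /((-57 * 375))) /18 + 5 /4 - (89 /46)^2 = -2951153471 /10712250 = -275.49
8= 8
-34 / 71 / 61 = -34 / 4331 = -0.01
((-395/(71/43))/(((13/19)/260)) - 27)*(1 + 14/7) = -19368651/71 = -272797.90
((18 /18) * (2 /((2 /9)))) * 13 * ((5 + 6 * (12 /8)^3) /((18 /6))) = 3939 /4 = 984.75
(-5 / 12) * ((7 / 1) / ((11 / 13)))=-455 / 132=-3.45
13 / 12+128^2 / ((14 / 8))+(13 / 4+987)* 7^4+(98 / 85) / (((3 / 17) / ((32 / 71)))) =17794761182 / 7455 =2386956.56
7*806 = 5642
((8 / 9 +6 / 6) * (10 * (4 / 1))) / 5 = 136 / 9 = 15.11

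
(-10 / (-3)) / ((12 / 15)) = 25 / 6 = 4.17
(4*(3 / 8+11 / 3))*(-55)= -5335 / 6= -889.17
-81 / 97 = -0.84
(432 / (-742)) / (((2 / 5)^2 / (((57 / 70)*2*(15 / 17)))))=-230850 / 44149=-5.23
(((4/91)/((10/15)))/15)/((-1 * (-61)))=2/27755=0.00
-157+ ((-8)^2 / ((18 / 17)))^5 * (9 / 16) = 2977654917187 / 6561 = 453841627.37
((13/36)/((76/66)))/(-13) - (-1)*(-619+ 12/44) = -618.75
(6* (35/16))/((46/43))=4515/368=12.27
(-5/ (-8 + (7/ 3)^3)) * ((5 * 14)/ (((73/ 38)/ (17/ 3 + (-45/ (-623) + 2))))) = -247334400/ 825119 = -299.76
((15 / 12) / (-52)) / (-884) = 0.00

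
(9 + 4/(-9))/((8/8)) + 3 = 104/9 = 11.56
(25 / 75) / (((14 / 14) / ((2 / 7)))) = 2 / 21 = 0.10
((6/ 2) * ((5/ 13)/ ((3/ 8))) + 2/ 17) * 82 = 261.95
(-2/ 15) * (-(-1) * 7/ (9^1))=-14/ 135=-0.10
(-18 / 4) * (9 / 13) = -81 / 26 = -3.12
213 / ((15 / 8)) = 568 / 5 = 113.60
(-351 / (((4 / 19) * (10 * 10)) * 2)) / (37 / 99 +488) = -660231 / 38679200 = -0.02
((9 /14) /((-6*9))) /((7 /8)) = -2 /147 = -0.01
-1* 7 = -7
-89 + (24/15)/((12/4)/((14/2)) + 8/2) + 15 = -11414/155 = -73.64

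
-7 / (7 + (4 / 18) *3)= -21 / 23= -0.91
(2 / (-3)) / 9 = -0.07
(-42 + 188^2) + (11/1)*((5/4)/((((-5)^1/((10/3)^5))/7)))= 6653386/243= 27380.19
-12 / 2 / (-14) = 3 / 7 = 0.43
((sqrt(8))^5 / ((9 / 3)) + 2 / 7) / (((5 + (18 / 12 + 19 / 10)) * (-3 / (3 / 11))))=-320 * sqrt(2) / 693-5 / 1617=-0.66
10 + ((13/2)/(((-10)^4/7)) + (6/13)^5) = 74447907663/7425860000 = 10.03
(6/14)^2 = 9/49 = 0.18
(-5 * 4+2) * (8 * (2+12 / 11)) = -4896 / 11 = -445.09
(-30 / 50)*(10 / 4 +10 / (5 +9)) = -27 / 14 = -1.93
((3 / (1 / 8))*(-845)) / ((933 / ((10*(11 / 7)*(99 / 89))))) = -73616400 / 193753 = -379.95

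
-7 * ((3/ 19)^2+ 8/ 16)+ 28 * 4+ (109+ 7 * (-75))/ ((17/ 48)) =-13087309/ 12274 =-1066.26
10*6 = 60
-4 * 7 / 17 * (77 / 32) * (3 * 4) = -1617 / 34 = -47.56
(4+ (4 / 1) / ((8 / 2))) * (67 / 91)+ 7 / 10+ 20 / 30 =13781 / 2730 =5.05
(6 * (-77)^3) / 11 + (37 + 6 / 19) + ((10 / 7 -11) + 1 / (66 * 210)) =-65569093901 / 263340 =-248990.26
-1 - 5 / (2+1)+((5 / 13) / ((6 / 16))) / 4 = -94 / 39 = -2.41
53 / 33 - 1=20 / 33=0.61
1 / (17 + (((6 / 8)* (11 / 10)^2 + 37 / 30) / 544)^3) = 278189309952000000 / 4729218286138786009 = 0.06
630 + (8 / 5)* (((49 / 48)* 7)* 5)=4123 / 6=687.17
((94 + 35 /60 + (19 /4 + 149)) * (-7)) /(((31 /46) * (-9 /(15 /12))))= 599725 /1674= 358.26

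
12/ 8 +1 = 5/ 2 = 2.50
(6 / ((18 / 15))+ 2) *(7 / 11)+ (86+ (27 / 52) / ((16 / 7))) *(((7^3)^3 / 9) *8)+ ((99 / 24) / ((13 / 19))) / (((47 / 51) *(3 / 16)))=1496719216969343 / 483912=3092957432.28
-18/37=-0.49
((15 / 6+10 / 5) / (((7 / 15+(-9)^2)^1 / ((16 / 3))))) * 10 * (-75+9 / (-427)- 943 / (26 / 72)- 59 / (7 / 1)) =-26926245000 / 3391661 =-7938.96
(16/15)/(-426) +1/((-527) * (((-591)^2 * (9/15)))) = -490858007/196035707655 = -0.00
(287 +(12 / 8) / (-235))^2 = 18194502769 / 220900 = 82365.34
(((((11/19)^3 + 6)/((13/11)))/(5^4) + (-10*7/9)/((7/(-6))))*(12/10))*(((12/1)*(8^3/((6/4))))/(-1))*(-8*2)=524947.49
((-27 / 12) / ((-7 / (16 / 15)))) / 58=6 / 1015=0.01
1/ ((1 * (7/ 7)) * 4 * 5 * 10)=1/ 200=0.00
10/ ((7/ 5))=50/ 7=7.14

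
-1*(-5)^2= -25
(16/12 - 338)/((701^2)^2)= -1010/724424828403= -0.00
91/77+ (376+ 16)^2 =153665.18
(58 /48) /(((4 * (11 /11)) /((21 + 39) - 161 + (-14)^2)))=2755 /96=28.70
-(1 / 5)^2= -1 / 25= -0.04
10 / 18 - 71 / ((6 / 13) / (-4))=5543 / 9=615.89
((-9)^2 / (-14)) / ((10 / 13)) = -1053 / 140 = -7.52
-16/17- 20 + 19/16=-5373/272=-19.75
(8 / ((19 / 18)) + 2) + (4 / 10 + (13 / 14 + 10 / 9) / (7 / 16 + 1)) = 1568972 / 137655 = 11.40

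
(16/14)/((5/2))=0.46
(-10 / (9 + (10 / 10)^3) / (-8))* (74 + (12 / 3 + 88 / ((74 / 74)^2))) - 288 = -1069 / 4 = -267.25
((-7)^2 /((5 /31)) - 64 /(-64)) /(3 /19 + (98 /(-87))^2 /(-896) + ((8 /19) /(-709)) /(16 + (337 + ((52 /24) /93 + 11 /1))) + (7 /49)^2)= 9898348508521200000 /5744326337812787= 1723.15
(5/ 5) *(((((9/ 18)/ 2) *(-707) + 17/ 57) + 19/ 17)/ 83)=-679595/ 321708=-2.11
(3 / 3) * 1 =1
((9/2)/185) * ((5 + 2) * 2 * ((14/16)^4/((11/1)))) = 151263/8335360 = 0.02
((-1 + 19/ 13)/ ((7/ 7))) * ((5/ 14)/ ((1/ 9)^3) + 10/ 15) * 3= 32889/ 91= 361.42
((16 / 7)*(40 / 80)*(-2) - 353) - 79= -3040 / 7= -434.29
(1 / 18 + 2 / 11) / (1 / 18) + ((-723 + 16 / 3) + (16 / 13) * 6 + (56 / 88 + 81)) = -267856 / 429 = -624.37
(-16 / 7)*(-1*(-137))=-2192 / 7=-313.14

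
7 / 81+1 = 88 / 81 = 1.09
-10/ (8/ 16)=-20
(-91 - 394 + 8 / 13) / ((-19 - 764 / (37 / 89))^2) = -8620593 / 61354183813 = -0.00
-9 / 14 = -0.64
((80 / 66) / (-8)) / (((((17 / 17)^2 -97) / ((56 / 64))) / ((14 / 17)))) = 245 / 215424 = 0.00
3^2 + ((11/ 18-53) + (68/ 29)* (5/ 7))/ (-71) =2520215/ 259434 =9.71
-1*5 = -5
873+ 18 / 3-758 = 121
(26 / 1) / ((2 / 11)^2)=786.50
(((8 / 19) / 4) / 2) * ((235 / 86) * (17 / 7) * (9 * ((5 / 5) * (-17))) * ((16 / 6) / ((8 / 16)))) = -1629960 / 5719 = -285.01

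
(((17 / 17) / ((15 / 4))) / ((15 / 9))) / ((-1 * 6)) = -2 / 75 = -0.03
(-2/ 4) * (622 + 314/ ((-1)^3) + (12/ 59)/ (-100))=-454297/ 2950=-154.00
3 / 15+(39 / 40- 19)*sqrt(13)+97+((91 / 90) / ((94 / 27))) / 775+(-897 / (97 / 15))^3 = -2668889.92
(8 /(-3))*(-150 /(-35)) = -80 /7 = -11.43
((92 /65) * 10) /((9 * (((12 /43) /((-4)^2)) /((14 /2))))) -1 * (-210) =295246 /351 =841.16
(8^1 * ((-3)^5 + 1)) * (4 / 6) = -3872 / 3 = -1290.67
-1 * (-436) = 436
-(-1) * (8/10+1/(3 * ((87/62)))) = 1354/1305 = 1.04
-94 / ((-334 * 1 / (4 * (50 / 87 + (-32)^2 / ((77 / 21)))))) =50349032 / 159819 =315.04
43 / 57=0.75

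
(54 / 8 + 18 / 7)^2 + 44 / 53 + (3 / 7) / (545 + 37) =353559141 / 4030544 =87.72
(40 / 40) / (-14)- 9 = -127 / 14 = -9.07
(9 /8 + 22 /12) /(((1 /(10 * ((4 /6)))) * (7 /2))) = 355 /63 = 5.63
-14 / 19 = -0.74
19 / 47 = 0.40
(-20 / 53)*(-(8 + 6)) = 280 / 53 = 5.28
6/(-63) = -2/21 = -0.10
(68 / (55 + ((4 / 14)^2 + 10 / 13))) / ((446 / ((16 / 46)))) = 173264 / 182474433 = 0.00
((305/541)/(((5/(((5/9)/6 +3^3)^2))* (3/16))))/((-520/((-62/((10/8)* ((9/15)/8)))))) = 129518008928/230717565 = 561.37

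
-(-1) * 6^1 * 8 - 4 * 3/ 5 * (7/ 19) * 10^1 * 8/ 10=3888/ 95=40.93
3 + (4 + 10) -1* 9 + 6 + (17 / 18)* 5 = 337 / 18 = 18.72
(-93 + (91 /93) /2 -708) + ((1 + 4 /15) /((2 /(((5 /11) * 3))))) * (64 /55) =-89968387 /112530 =-799.51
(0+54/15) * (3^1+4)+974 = 4996/5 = 999.20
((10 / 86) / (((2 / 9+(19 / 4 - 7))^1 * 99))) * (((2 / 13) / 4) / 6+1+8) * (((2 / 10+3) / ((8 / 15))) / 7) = -14050 / 3142139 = -0.00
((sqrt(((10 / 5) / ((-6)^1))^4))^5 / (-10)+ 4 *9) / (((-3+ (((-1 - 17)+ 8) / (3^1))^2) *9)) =0.49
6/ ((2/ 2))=6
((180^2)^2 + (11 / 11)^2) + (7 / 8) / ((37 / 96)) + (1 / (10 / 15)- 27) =77682238355 / 74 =1049759977.77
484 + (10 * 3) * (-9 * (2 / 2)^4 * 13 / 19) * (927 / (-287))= 5893022 / 5453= 1080.69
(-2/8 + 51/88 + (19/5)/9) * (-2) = -2977/1980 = -1.50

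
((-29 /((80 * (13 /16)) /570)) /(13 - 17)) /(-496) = -1653 /12896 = -0.13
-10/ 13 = -0.77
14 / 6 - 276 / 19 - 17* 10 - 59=-13748 / 57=-241.19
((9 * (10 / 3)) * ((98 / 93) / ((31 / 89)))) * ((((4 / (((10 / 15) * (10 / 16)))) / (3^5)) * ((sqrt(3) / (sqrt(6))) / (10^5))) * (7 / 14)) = 4361 * sqrt(2) / 486506250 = 0.00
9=9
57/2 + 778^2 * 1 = 1210625/2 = 605312.50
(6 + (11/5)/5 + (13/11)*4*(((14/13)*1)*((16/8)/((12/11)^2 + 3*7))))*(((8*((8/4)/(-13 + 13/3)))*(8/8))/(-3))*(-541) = -400846376/174525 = -2296.78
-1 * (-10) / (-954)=-5 / 477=-0.01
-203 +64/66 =-202.03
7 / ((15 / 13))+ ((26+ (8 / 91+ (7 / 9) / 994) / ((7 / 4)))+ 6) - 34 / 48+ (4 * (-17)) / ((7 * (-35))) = 613602131 / 16281720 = 37.69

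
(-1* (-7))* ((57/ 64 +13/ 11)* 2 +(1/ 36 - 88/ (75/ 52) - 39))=-670.88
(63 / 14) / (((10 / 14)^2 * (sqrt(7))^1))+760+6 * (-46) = 63 * sqrt(7) / 50+484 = 487.33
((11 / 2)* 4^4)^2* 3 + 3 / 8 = 5947392.38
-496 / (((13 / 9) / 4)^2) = -642816 / 169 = -3803.64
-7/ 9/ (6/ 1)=-7/ 54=-0.13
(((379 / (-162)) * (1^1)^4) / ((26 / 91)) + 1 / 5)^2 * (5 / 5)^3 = 167469481 / 2624400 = 63.81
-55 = -55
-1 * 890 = -890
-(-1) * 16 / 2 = 8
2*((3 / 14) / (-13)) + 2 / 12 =73 / 546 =0.13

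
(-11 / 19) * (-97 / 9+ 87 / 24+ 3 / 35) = 195899 / 47880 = 4.09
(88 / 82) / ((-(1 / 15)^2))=-9900 / 41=-241.46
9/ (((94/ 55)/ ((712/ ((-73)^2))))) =176220/ 250463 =0.70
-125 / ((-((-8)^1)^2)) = 125 / 64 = 1.95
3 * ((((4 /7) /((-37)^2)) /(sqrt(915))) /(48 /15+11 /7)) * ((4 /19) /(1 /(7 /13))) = 112 * sqrt(915) /3444662741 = 0.00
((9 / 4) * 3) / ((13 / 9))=243 / 52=4.67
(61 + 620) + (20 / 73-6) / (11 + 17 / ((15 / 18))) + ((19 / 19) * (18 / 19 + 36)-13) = 153468924 / 217759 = 704.77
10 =10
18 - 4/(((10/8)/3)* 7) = 582/35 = 16.63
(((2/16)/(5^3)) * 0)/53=0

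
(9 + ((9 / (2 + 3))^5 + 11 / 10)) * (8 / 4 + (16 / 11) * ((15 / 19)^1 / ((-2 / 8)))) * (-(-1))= -49111433 / 653125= -75.19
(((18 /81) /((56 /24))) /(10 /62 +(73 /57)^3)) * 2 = 1913661 /22724611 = 0.08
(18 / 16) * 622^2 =870489 / 2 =435244.50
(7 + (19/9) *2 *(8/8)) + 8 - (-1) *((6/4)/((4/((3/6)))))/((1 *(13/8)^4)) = 4947965/257049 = 19.25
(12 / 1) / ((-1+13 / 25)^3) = -15625 / 144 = -108.51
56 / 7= 8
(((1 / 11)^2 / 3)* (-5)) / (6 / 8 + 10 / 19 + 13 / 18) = -1140 / 165407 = -0.01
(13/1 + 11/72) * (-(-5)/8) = 4735/576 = 8.22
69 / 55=1.25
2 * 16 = 32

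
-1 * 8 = -8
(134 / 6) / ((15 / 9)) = 67 / 5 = 13.40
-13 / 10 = -1.30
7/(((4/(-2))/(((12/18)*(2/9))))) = -14/27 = -0.52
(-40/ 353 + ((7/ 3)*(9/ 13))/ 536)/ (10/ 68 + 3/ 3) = -4612219/ 47964228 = -0.10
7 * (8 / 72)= 7 / 9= 0.78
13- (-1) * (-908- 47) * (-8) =7653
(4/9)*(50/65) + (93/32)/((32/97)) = 1096417/119808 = 9.15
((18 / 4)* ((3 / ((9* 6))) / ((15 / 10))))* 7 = 7 / 6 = 1.17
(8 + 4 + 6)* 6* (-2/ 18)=-12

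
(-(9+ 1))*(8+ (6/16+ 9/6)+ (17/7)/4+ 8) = -5175/28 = -184.82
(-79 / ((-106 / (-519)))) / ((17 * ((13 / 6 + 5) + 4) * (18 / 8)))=-54668 / 60367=-0.91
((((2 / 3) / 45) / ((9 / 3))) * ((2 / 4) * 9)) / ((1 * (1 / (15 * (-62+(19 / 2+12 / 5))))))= -167 / 10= -16.70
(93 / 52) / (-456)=-31 / 7904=-0.00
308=308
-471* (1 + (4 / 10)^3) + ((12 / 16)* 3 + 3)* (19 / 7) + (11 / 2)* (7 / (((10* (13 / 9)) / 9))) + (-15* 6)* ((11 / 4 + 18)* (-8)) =47050557 / 3250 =14477.09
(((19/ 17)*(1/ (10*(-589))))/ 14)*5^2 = -5/ 14756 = -0.00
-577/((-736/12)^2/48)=-15579/2116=-7.36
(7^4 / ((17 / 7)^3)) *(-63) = -51883209 / 4913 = -10560.39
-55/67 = -0.82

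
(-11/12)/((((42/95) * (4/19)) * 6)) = -19855/12096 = -1.64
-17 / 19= -0.89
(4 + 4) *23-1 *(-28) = 212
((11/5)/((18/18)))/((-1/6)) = -66/5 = -13.20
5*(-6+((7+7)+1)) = 45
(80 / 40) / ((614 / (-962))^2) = 462722 / 94249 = 4.91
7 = 7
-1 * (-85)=85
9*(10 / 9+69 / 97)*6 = 9546 / 97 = 98.41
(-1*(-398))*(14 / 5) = 5572 / 5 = 1114.40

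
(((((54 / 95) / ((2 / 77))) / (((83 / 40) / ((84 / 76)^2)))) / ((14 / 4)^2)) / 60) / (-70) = -3564 / 14232425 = -0.00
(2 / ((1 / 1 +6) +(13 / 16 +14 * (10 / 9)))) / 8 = 36 / 3365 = 0.01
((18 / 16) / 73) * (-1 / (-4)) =9 / 2336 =0.00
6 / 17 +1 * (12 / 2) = 108 / 17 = 6.35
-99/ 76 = -1.30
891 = 891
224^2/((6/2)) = 50176/3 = 16725.33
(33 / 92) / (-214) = -33 / 19688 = -0.00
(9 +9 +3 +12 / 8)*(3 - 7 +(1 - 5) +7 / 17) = -5805 / 34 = -170.74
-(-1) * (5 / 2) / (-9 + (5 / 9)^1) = -45 / 152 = -0.30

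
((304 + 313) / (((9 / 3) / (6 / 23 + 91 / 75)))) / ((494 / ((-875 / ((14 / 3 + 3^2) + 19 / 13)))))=-10983217 / 309396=-35.50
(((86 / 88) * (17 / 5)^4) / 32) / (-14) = -0.29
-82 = -82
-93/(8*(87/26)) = -403/116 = -3.47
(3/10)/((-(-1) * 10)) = 3/100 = 0.03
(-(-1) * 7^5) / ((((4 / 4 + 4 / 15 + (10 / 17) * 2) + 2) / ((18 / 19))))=77144130 / 21527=3583.60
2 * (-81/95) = -162/95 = -1.71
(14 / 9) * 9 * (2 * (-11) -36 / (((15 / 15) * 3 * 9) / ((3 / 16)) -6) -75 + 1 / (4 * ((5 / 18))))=-1349.05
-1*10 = -10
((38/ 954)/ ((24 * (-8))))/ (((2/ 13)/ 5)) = -1235/ 183168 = -0.01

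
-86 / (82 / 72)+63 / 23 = -68625 / 943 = -72.77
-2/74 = -1/37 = -0.03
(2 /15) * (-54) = -36 /5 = -7.20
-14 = -14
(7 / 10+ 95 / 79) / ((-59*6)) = -501 / 93220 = -0.01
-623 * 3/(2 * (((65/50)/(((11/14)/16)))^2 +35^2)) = -807675/1664446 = -0.49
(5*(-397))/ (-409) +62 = 27343/ 409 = 66.85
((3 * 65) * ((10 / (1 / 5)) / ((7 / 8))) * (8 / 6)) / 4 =26000 / 7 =3714.29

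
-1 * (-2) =2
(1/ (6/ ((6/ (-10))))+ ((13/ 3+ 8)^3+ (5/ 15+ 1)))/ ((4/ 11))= 5575493/ 1080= 5162.49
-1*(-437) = 437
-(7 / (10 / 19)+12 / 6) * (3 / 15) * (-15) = 45.90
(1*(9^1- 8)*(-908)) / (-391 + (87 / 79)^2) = 2833414 / 1216331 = 2.33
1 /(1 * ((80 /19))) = 19 /80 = 0.24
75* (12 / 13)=900 / 13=69.23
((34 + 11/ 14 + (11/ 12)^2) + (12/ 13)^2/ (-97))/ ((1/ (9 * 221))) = 10005245807/ 141232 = 70842.63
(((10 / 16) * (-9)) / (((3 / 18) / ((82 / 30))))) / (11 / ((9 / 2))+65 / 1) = -3321 / 2428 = -1.37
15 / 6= 5 / 2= 2.50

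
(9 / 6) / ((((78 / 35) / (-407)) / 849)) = -12094005 / 52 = -232577.02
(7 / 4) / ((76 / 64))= 28 / 19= 1.47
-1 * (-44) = 44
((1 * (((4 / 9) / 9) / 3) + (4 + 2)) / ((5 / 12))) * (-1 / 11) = -5848 / 4455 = -1.31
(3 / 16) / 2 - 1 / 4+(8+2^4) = 763 / 32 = 23.84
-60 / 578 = -0.10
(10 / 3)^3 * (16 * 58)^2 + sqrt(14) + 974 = sqrt(14) + 861210298 / 27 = 31896681.45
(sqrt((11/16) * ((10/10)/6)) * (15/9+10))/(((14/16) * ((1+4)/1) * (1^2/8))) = 8 * sqrt(66)/9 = 7.22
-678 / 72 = -113 / 12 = -9.42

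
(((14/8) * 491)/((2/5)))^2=295324225/64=4614441.02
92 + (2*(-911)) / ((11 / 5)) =-8098 / 11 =-736.18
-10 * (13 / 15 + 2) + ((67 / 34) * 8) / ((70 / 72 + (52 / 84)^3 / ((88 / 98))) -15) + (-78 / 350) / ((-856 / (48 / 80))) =-65171519184557 / 2186090571000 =-29.81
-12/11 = -1.09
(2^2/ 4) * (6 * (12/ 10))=36/ 5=7.20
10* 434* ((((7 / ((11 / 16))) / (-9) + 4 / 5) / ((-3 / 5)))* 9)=711760 / 33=21568.48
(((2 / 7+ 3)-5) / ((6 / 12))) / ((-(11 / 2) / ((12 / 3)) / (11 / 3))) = 64 / 7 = 9.14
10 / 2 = 5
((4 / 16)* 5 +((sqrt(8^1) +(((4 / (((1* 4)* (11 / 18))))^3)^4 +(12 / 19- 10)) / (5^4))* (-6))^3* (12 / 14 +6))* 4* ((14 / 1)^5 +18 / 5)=-397927820074443424586997020222154376858656768* sqrt(2) / 6944831046809663291388622267578125- 80728162898647486514751503712137491676569353060563579955802126 / 1811780432647362799385479363475069944118277587890625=-125589562832.22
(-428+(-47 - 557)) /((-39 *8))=43 /13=3.31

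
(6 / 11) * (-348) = -189.82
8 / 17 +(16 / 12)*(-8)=-520 / 51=-10.20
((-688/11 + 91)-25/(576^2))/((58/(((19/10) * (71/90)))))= 140087731937/190505779200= 0.74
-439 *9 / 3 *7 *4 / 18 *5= -30730 / 3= -10243.33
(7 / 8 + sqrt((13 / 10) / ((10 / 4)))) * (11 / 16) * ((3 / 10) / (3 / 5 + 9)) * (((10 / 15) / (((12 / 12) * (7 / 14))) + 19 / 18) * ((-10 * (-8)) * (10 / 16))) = 2365 * sqrt(13) / 4608 + 82775 / 36864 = 4.10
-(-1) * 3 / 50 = 3 / 50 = 0.06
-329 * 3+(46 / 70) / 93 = -3212662 / 3255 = -986.99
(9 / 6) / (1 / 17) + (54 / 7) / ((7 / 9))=3471 / 98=35.42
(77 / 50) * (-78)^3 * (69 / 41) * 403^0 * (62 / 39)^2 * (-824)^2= -2163227606572032 / 1025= -2110465957631.25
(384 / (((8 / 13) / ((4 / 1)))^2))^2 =263218176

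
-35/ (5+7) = -35/ 12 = -2.92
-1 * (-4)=4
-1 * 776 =-776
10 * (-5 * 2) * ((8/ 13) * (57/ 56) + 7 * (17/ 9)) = -1134200/ 819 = -1384.86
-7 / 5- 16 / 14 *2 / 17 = -913 / 595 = -1.53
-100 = -100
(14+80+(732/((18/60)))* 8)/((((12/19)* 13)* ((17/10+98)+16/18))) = 2794995/117689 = 23.75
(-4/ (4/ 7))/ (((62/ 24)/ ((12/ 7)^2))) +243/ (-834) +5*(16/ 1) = 4328119/ 60326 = 71.75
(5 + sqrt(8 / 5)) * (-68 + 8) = -300 - 24 * sqrt(10) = -375.89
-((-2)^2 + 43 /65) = -303 /65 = -4.66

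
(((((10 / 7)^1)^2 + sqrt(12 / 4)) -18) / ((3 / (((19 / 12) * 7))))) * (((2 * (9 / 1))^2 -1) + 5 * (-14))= -1879537 / 126 + 33649 * sqrt(3) / 36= -13298.02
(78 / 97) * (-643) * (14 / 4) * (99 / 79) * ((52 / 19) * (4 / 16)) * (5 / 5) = -225918693 / 145597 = -1551.67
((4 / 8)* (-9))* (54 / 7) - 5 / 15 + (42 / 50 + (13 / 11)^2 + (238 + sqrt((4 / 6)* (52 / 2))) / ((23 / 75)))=756.85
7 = 7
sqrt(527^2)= 527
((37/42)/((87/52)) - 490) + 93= -724357/1827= -396.47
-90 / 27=-10 / 3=-3.33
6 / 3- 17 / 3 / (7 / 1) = 25 / 21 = 1.19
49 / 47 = 1.04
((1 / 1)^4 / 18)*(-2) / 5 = -1 / 45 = -0.02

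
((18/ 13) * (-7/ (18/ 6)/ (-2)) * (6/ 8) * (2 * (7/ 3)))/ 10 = 0.57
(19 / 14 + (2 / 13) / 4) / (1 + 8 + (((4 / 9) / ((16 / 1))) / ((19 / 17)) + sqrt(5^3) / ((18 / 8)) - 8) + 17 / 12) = -7253478 / 39872105 + 6601968 * sqrt(5) / 39872105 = 0.19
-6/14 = -3/7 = -0.43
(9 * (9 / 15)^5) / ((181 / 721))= 1576827 / 565625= 2.79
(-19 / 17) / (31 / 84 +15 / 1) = -1596 / 21947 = -0.07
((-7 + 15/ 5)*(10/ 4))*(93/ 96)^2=-9.38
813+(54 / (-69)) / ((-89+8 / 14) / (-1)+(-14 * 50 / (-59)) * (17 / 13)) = 812.99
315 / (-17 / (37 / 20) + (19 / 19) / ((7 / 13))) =-9065 / 211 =-42.96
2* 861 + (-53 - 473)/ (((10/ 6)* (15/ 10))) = 1511.60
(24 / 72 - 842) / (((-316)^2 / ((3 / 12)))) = -2525 / 1198272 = -0.00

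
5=5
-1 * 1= -1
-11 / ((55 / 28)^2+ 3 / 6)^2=-6761216 / 11675889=-0.58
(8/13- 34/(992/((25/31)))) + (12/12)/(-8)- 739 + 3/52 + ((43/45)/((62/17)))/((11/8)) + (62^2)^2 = 1461965014250627/98944560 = 14775597.71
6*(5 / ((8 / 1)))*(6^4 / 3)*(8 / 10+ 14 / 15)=2808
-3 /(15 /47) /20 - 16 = -1647 /100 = -16.47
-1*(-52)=52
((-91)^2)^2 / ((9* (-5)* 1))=-68574961 / 45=-1523888.02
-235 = -235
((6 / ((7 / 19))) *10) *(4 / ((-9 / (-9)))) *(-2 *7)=-9120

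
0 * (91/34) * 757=0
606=606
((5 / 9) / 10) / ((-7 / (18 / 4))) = -1 / 28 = -0.04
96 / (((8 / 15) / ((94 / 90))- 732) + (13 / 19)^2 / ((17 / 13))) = -27690144 / 210886801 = -0.13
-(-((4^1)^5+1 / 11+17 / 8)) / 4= 90307 / 352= 256.55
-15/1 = -15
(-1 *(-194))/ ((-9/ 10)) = -1940/ 9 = -215.56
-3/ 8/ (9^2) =-1/ 216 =-0.00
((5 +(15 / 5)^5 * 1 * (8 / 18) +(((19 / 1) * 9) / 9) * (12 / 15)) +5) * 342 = 227772 / 5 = 45554.40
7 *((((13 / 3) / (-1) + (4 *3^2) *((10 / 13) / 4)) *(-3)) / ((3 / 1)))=-707 / 39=-18.13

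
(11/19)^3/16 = 1331/109744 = 0.01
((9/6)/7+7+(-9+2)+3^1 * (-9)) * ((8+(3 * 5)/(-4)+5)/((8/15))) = -208125/448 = -464.56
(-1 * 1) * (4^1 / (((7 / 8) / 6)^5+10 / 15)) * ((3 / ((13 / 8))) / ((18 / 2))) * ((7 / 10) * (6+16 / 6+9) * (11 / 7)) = -264090157056 / 11042597735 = -23.92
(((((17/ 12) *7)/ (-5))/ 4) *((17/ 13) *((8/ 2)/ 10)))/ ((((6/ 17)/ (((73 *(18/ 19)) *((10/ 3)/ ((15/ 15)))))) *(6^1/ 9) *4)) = -2510543/ 39520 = -63.53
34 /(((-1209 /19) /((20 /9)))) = -12920 /10881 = -1.19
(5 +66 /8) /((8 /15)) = 795 /32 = 24.84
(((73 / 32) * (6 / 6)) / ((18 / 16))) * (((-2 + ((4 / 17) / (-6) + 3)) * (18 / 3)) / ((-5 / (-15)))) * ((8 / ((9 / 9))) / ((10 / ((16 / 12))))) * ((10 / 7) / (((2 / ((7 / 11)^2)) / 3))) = 200312 / 6171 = 32.46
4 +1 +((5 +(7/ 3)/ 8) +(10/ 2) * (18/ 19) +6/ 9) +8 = 10805/ 456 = 23.70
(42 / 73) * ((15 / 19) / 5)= 126 / 1387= 0.09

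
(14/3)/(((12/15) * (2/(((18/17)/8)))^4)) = 76545/684204032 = 0.00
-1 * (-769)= 769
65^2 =4225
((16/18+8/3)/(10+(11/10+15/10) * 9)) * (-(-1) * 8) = 1280/1503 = 0.85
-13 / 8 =-1.62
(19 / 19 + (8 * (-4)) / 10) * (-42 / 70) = 33 / 25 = 1.32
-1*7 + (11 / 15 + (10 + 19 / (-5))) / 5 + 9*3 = 21.39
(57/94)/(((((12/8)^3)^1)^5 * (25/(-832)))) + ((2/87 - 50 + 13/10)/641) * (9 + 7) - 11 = -1280917973992393/104469967620675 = -12.26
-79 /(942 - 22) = -79 /920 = -0.09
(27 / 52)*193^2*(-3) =-3017169 / 52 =-58022.48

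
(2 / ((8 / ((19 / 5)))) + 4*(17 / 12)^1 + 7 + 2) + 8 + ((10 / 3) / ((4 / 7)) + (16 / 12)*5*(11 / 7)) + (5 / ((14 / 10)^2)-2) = 119003 / 2940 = 40.48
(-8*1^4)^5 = -32768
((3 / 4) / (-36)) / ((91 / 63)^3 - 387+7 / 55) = 13365 / 246253232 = 0.00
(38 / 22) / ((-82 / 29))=-551 / 902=-0.61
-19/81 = -0.23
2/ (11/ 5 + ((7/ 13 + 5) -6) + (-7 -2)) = -65/ 236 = -0.28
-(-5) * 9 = 45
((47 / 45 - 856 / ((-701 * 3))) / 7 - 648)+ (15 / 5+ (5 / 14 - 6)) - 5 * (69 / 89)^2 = -2285834755501 / 3498151230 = -653.44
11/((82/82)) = 11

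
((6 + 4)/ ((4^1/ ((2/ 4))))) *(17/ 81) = 85/ 324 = 0.26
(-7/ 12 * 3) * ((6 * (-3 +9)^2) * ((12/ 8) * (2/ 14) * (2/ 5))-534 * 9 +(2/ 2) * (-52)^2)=36461/ 10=3646.10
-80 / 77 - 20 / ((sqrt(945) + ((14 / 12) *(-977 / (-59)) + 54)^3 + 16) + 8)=-24461905330580535441520040240 / 23543434084695949985169886277 + 118078498653269760 *sqrt(105) / 305758884216830519287920601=-1.04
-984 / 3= -328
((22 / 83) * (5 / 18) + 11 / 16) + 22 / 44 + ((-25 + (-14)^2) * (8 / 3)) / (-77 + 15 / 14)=-60278969 / 12704976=-4.74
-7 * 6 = -42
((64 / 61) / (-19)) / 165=-64 / 191235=-0.00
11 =11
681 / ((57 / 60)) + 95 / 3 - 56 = 39473 / 57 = 692.51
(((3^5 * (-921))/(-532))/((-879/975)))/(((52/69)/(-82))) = 15828467175/311752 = 50772.62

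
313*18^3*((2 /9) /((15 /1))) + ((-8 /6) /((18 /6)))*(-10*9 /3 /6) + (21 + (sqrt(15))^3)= 15*sqrt(15) + 1217989 /45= 27124.52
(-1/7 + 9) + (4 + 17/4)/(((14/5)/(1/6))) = 1047/112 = 9.35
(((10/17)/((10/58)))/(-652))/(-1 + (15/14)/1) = -203/2771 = -0.07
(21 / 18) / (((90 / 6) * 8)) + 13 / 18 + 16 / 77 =52099 / 55440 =0.94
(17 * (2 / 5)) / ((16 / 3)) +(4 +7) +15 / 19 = 9929 / 760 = 13.06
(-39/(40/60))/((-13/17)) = 76.50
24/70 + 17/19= 823/665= 1.24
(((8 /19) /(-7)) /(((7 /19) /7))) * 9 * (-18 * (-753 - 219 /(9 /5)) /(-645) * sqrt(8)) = 755712 * sqrt(2) /1505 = 710.13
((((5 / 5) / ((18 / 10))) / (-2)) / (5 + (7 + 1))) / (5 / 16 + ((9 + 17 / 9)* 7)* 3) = -40 / 428649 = -0.00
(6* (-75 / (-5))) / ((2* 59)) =45 / 59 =0.76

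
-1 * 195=-195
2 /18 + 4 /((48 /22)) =35 /18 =1.94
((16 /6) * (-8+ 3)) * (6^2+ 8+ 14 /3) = -5840 /9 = -648.89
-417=-417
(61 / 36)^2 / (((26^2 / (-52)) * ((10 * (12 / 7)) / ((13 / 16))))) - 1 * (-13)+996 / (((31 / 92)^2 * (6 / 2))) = 7023360189953 / 2391275520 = 2937.08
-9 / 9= -1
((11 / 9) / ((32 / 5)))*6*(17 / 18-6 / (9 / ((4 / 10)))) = 671 / 864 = 0.78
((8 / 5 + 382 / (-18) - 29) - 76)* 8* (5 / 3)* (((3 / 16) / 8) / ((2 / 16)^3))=-179456 / 9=-19939.56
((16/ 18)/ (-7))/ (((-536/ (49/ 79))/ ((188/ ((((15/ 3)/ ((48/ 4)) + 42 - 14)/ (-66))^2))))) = 758016/ 5086573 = 0.15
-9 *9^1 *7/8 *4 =-567/2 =-283.50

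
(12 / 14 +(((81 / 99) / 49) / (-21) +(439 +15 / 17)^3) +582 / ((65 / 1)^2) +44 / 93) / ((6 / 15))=619944565070505647549 / 2913420840330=212789225.81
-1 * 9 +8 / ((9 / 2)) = -65 / 9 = -7.22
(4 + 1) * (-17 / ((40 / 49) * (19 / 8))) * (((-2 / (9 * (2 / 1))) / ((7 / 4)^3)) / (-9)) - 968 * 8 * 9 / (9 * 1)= -83427200 / 10773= -7744.10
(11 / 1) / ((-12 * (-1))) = 11 / 12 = 0.92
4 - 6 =-2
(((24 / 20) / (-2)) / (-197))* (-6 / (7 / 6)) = -108 / 6895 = -0.02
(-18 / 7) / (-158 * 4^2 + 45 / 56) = 0.00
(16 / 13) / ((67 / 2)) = 32 / 871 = 0.04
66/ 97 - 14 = -1292/ 97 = -13.32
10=10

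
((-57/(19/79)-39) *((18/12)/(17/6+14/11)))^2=746600976/73441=10166.00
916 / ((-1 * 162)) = -458 / 81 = -5.65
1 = 1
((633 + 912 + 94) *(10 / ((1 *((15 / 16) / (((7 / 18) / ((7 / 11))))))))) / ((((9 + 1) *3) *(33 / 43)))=563816 / 1215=464.05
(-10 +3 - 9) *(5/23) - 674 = -15582/23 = -677.48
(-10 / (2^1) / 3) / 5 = -1 / 3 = -0.33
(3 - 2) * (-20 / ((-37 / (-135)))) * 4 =-10800 / 37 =-291.89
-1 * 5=-5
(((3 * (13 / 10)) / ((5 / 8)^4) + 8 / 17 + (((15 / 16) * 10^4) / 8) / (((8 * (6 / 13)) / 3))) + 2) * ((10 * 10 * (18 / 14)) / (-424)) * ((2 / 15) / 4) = -19995632541 / 2018240000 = -9.91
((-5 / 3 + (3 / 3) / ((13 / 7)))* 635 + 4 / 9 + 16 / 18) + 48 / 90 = -139336 / 195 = -714.54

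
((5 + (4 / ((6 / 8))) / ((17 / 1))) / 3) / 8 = 271 / 1224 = 0.22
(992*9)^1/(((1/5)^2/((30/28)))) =1674000/7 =239142.86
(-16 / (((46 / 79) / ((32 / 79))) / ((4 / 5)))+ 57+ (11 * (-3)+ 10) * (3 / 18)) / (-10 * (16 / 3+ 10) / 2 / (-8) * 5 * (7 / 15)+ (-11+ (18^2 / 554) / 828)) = 50759142 / 13029505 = 3.90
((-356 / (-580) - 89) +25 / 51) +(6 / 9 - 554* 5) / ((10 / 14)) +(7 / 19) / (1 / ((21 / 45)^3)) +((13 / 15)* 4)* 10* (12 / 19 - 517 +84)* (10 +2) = -5811538639532 / 31613625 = -183830.19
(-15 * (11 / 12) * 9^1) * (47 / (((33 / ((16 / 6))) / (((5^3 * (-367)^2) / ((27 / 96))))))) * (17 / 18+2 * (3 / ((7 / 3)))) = -56087193380000 / 567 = -98919212310.41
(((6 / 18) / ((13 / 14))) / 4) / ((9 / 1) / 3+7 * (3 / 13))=7 / 360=0.02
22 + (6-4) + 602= 626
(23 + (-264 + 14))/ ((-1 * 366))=227/ 366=0.62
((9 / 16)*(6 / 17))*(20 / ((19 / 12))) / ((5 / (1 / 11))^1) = 162 / 3553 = 0.05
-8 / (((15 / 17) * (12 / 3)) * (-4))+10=317 / 30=10.57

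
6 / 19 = 0.32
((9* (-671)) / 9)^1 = -671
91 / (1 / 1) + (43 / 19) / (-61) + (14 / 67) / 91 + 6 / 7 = 648855482 / 7066423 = 91.82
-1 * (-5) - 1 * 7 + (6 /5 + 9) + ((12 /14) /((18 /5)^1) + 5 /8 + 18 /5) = 10637 /840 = 12.66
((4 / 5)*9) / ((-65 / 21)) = -756 / 325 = -2.33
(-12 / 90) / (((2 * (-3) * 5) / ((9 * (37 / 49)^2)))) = 1369 / 60025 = 0.02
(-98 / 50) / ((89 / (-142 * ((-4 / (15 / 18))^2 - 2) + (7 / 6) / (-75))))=65878687 / 1001250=65.80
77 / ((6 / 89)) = 6853 / 6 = 1142.17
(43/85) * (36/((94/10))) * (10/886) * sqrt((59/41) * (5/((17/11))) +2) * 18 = 139320 * sqrt(3233383)/246708029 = 1.02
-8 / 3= -2.67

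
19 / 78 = 0.24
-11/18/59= -11/1062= -0.01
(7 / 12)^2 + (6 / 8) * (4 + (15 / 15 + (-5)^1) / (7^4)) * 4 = 4264849 / 345744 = 12.34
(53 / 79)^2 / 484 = 2809 / 3020644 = 0.00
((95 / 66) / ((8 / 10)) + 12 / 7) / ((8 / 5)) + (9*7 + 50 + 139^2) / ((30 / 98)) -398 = 4663509013 / 73920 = 63088.60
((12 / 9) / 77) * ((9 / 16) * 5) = 15 / 308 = 0.05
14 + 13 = 27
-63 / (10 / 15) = -189 / 2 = -94.50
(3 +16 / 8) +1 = 6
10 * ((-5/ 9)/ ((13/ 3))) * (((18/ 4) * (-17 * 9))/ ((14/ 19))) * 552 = 60174900/ 91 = 661262.64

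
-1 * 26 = -26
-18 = -18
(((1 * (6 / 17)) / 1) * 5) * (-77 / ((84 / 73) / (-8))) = 16060 / 17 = 944.71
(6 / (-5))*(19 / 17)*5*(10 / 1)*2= -2280 / 17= -134.12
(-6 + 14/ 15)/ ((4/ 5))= -19/ 3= -6.33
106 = 106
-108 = -108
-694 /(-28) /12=347 /168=2.07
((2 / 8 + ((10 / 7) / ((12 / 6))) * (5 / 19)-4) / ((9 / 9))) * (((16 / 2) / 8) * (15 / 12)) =-9475 / 2128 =-4.45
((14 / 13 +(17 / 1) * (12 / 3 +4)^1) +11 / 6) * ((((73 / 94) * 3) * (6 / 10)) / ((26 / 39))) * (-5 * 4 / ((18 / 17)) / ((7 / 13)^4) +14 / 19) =-1818197998408 / 27873209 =-65231.03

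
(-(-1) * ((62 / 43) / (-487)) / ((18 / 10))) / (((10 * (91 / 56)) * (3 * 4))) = -62 / 7350291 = -0.00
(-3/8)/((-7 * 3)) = 1/56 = 0.02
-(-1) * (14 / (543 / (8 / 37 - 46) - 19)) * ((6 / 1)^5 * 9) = -1659740544 / 52277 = -31748.96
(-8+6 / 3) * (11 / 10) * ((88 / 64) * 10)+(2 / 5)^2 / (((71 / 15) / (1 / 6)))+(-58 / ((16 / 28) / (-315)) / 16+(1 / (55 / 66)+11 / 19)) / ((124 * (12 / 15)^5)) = -1137944854539 / 27406499840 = -41.52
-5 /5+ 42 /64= -11 /32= -0.34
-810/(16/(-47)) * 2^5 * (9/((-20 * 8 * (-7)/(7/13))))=34263/104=329.45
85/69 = 1.23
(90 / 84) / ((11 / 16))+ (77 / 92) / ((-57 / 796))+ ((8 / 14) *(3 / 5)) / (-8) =-10268773 / 1009470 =-10.17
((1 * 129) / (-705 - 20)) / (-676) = 129 / 490100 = 0.00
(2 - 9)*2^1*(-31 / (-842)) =-217 / 421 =-0.52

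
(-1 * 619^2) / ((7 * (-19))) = 383161 / 133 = 2880.91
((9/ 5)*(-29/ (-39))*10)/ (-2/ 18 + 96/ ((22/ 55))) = 0.06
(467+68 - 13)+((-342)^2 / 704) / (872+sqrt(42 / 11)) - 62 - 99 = 6042126673 / 16728364 - 29241 * sqrt(462) / 1472096032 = 361.19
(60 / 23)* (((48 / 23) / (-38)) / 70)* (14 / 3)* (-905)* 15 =1303200 / 10051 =129.66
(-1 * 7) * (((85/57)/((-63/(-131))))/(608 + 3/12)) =-44540/1248129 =-0.04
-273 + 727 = 454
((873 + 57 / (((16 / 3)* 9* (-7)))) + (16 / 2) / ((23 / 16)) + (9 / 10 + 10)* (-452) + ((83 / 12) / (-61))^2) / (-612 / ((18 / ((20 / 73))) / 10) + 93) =31868632126967 / 1186180380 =26866.60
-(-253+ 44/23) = 5775/23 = 251.09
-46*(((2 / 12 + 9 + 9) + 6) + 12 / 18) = -1142.33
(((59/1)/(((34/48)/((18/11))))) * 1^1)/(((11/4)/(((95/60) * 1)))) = 161424/2057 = 78.48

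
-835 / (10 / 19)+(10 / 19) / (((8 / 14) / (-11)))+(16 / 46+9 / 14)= -9762131 / 6118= -1595.64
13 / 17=0.76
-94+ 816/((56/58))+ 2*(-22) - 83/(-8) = 40181/56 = 717.52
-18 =-18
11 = 11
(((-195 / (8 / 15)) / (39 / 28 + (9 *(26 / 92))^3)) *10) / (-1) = 63876750 / 311803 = 204.86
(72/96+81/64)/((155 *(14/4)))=129/34720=0.00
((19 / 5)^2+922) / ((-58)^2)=0.28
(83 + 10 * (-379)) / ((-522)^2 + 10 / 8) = -14828 / 1089941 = -0.01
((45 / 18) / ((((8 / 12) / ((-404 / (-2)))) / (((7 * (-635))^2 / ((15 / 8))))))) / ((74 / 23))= 91795784150 / 37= 2480967139.19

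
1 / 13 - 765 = -9944 / 13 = -764.92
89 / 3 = 29.67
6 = 6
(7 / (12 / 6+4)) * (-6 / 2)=-7 / 2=-3.50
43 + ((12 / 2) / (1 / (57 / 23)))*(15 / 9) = 1559 / 23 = 67.78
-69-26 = -95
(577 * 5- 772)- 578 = 1535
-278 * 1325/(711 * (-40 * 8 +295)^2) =-14734/17775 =-0.83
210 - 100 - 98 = 12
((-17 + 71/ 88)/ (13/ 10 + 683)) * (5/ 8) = -11875/ 802912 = -0.01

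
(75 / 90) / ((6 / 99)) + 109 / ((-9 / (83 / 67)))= -1.25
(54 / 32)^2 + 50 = 13529 / 256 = 52.85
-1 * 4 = -4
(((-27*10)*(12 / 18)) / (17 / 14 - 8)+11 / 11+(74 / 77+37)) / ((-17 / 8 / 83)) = -63616512 / 24871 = -2557.86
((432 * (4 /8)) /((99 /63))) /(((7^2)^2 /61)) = 3.49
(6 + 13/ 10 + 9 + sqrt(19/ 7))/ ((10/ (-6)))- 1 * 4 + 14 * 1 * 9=5611/ 50- 3 * sqrt(133)/ 35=111.23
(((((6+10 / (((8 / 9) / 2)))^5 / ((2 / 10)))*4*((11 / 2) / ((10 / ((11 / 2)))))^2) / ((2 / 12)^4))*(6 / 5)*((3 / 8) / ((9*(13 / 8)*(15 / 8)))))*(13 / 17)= 55965431053.29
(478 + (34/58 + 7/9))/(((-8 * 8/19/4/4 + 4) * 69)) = 1188583/648324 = 1.83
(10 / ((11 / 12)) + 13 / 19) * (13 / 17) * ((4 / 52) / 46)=2423 / 163438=0.01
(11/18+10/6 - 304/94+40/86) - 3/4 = -90301/72756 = -1.24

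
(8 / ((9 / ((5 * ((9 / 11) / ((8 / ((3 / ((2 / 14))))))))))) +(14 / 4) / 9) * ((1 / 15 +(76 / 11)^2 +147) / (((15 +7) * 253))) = 347732161 / 1000126710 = 0.35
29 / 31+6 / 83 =1.01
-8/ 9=-0.89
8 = 8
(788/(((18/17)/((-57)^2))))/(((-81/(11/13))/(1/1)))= -26597758/1053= -25259.03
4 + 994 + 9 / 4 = 4001 / 4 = 1000.25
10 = 10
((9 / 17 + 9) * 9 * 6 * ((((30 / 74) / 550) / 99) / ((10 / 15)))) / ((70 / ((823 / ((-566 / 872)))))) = -392378418 / 3769298225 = -0.10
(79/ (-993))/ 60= -79/ 59580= -0.00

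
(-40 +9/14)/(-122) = 0.32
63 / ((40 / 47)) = 74.02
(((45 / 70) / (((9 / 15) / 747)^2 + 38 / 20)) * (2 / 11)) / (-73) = -27900450 / 33108235237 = -0.00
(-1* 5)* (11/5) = -11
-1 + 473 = 472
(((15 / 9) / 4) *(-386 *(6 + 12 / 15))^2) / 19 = 43059844 / 285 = 151087.17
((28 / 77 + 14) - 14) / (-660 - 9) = -4 / 7359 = -0.00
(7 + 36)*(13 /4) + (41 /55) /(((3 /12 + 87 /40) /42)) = 152.66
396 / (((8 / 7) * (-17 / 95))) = -65835 / 34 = -1936.32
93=93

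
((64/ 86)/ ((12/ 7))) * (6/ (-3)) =-112/ 129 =-0.87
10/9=1.11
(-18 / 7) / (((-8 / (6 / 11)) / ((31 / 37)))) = 837 / 5698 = 0.15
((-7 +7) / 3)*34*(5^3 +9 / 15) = 0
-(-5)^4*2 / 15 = -250 / 3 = -83.33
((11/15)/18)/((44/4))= 1/270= 0.00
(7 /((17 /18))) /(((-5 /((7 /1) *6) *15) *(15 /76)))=-44688 /2125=-21.03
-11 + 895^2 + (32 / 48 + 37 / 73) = 801015.17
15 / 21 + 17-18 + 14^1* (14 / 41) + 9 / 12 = 6021 / 1148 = 5.24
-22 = -22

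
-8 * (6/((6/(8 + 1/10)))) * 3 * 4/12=-324/5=-64.80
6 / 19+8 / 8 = 25 / 19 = 1.32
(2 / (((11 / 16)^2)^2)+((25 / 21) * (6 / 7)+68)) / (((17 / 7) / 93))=5202270270 / 1742279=2985.90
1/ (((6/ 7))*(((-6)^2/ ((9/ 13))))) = 7/ 312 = 0.02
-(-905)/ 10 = 181/ 2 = 90.50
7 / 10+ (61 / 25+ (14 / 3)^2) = 24.92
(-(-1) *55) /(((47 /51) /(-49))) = -137445 /47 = -2924.36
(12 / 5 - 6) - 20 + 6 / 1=-88 / 5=-17.60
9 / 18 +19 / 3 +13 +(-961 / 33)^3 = -1773581861 / 71874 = -24676.26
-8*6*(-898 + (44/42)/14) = 2111920/49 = 43100.41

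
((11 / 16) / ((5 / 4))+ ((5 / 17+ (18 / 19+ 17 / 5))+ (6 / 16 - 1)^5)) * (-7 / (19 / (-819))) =1546122616857 / 1005486080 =1537.69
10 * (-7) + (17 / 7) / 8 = -3903 / 56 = -69.70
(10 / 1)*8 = 80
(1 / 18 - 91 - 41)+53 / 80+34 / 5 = -89627 / 720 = -124.48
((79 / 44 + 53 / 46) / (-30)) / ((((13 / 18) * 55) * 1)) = -8949 / 3617900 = -0.00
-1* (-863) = 863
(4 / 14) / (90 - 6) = 1 / 294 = 0.00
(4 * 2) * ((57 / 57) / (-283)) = -8 / 283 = -0.03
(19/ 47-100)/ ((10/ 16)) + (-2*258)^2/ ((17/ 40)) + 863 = 2505617469/ 3995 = 627188.35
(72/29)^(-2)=0.16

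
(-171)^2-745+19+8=28523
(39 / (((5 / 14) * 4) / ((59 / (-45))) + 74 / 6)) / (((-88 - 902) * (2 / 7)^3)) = -1841567 / 12259280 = -0.15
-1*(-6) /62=3 /31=0.10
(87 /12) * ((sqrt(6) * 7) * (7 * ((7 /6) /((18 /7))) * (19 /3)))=1322951 * sqrt(6) /1296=2500.43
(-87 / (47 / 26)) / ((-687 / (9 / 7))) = 6786 / 75341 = 0.09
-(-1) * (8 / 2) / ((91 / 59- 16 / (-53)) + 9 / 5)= 31270 / 28489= 1.10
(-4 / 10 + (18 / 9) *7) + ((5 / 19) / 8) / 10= 20677 / 1520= 13.60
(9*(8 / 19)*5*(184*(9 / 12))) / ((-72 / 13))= -8970 / 19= -472.11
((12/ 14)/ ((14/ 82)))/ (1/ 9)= 2214/ 49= 45.18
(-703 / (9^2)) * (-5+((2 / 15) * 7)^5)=2291112853 / 61509375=37.25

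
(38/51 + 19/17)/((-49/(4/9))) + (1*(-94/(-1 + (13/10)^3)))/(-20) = 1670680/427329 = 3.91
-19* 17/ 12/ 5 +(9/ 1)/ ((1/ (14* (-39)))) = -295163/ 60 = -4919.38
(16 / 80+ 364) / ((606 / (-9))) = -5463 / 1010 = -5.41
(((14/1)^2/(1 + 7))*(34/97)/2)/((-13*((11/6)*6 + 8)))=-833/47918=-0.02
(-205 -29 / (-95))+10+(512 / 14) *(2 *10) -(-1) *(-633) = -64017 / 665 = -96.27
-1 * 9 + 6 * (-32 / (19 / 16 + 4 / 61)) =-198399 / 1223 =-162.22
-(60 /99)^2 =-400 /1089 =-0.37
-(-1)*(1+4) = 5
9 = 9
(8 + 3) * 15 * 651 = 107415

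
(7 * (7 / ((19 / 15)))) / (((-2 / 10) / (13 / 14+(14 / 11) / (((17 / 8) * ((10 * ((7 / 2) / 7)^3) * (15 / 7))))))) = -1583603 / 7106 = -222.85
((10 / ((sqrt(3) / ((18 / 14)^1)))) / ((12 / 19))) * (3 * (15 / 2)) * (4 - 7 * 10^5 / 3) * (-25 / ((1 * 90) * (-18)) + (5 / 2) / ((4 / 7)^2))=-1652912288875 * sqrt(3) / 6048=-473367735.58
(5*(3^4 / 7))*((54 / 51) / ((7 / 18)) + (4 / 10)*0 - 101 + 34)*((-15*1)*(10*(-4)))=-1858707000 / 833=-2231340.94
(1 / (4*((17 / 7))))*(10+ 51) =427 / 68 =6.28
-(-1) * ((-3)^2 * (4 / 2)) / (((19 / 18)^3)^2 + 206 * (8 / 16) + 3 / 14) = 4285540224 / 24903153007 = 0.17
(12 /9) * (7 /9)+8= 244 /27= 9.04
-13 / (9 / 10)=-130 / 9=-14.44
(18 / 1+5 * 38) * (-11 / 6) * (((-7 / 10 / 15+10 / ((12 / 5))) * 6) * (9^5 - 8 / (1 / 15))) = -13887443856 / 25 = -555497754.24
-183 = -183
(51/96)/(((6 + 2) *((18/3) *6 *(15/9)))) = 17/15360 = 0.00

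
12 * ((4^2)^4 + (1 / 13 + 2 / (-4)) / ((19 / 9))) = 786429.60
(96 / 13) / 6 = 16 / 13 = 1.23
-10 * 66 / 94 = -330 / 47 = -7.02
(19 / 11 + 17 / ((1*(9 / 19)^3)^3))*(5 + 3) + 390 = 484461717689522 / 4261625379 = 113680.03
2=2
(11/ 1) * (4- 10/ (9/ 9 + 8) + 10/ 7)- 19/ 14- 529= -60841/ 126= -482.87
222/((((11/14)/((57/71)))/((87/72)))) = 428127/1562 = 274.09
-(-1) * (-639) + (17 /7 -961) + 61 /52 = -581089 /364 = -1596.40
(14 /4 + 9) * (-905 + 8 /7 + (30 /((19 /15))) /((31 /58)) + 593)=-13737050 /4123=-3331.81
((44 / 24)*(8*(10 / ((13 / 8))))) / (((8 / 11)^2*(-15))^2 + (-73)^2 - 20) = 51536320 / 3067376091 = 0.02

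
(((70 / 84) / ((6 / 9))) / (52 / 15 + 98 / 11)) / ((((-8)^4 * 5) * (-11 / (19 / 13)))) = -285 / 434929664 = -0.00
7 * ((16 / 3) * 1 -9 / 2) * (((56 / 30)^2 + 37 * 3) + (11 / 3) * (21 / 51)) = 1552873 / 2295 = 676.63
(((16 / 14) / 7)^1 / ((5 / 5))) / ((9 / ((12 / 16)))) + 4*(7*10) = 41162 / 147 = 280.01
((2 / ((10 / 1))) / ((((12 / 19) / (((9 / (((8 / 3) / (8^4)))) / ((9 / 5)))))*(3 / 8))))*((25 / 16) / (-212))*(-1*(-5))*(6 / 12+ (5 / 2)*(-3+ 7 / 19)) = 77000 / 53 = 1452.83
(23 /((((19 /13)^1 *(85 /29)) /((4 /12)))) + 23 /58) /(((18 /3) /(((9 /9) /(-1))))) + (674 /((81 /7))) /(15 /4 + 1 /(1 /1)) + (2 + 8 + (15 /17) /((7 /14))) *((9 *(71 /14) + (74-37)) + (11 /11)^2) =105789643201 /106221780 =995.93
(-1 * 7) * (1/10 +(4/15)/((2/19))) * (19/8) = -10507/240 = -43.78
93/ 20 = 4.65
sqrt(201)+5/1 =5+sqrt(201) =19.18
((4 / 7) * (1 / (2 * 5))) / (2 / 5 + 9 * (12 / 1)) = 1 / 1897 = 0.00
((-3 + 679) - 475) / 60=67 / 20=3.35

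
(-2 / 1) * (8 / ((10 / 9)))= -72 / 5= -14.40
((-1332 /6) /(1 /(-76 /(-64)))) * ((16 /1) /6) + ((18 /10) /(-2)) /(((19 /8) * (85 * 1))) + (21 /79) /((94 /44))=-21074082943 /29982475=-702.88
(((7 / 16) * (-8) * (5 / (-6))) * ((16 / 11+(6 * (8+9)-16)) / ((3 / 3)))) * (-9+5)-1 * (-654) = -12088 / 33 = -366.30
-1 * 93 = -93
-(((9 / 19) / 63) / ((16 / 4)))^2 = -1 / 283024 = -0.00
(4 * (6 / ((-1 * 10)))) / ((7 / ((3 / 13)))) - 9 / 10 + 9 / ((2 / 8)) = 31869 / 910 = 35.02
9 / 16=0.56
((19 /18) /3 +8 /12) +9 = 541 /54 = 10.02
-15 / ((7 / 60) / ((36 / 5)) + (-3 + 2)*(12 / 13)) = 84240 / 5093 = 16.54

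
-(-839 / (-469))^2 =-703921 / 219961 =-3.20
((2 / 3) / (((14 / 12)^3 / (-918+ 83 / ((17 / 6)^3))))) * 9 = -5821898976 / 1685159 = -3454.81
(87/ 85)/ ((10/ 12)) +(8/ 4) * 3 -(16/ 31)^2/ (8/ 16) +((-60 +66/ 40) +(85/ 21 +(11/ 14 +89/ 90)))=-673886363/ 14703300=-45.83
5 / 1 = 5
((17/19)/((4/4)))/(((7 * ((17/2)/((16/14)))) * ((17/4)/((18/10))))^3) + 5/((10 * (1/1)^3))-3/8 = 396732824782183/3173850367667000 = 0.13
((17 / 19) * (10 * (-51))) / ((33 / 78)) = -225420 / 209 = -1078.56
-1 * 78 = -78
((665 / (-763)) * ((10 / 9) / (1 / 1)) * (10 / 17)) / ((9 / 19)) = -1.20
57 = 57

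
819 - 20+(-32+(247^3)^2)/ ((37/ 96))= 21799822255104475/ 37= 589184385273093.92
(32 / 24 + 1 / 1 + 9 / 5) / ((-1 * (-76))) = 31 / 570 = 0.05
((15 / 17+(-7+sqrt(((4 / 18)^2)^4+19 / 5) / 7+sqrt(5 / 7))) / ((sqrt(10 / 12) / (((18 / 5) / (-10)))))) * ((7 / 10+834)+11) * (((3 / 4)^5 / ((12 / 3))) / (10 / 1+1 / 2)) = -6165153 * sqrt(42) / 25088000 - 2819 * sqrt(4907333874) / 376320000+80146989 * sqrt(30) / 38080000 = 9.41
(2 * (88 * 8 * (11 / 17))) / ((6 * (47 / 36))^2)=557568 / 37553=14.85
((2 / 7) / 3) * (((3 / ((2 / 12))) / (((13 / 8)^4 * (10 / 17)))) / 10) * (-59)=-12324864 / 4998175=-2.47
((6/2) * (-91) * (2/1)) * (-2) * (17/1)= 18564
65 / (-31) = -65 / 31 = -2.10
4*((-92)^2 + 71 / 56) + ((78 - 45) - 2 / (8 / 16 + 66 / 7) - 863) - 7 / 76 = 2442559963 / 73948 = 33030.78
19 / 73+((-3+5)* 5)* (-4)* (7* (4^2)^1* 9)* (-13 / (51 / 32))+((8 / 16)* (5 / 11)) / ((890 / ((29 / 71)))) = 113479348854737 / 345042676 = 328884.97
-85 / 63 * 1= -85 / 63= -1.35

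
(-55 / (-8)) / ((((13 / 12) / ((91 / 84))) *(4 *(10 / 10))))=55 / 32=1.72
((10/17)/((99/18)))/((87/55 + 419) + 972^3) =25/214659747031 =0.00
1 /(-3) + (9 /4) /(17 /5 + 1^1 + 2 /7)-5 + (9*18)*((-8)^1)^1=-2560079 /1968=-1300.85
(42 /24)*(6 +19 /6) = 385 /24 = 16.04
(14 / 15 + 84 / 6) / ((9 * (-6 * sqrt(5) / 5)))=-112 * sqrt(5) / 405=-0.62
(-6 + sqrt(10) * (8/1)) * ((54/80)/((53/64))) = -1296/265 + 1728 * sqrt(10)/265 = 15.73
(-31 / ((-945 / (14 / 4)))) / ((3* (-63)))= -31 / 51030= -0.00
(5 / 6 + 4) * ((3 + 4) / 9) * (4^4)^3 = 1702887424 / 27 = 63069904.59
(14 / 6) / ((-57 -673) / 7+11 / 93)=-1519 / 67813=-0.02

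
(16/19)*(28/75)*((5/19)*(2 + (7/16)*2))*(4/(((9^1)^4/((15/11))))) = 5152/26053731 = 0.00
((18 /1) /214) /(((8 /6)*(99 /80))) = 60 /1177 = 0.05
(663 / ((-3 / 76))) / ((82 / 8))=-67184 / 41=-1638.63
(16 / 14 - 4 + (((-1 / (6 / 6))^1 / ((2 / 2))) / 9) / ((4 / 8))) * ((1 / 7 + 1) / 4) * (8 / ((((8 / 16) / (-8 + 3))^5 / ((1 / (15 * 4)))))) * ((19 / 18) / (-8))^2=21885625 / 107163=204.23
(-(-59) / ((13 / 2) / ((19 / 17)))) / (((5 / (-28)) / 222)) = -13936272 / 1105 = -12612.01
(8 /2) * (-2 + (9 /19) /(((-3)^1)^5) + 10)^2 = 67338436 /263169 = 255.88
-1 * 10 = -10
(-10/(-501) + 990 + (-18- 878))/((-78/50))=-1177600/19539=-60.27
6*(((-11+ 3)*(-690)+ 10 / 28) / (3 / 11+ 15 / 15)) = 26024.54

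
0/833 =0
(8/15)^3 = 512/3375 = 0.15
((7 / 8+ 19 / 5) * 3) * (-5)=-561 / 8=-70.12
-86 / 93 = -0.92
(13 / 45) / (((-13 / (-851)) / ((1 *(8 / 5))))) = 6808 / 225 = 30.26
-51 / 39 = -17 / 13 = -1.31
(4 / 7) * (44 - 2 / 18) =1580 / 63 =25.08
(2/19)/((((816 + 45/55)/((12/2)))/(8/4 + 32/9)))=440/102429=0.00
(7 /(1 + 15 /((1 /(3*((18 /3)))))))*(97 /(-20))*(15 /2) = -2037 /2168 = -0.94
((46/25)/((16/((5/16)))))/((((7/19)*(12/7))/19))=8303/7680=1.08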